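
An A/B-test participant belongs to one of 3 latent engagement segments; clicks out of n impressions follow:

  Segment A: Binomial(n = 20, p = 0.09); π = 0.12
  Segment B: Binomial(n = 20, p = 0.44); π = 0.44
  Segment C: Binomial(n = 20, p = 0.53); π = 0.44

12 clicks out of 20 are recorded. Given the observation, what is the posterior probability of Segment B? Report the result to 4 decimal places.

0.3033

By Bayes' theorem, P(k | x) = π_k f_k(x) / Σ_j π_j f_j(x).
Binomial probabilities:
  L_A = 1.67305e-08
  L_B = 0.064151
  L_C = 0.147353
Weight by the priors:
  π_A·L_A = 0.12 × 1.67305e-08 = 2.00766e-09
  π_B·L_B = 0.44 × 0.064151 = 0.0282264
  π_C·L_C = 0.44 × 0.147353 = 0.0648355
Normaliser: 2.00766e-09 + 0.0282264 + 0.0648355 = 0.093062
P(Segment B | the observation) ≈ 0.3033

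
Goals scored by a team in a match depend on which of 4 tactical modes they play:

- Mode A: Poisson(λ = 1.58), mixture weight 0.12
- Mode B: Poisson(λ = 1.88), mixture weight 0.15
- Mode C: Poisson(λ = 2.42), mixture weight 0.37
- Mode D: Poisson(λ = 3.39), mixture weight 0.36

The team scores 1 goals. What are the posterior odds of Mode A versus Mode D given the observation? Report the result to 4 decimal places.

Since P(k|x) ∝ w_k f_k(x), the posterior odds are w_i f_i(x) / (w_j f_j(x)).
Component likelihoods at x = 1 goals:
  L_A = 0.325441
  L_B = 0.286869
  L_C = 0.21519
  L_D = 0.114272
Posterior odds = (w_A·L_A) / (w_D·L_D) = (0.12·0.325441) / (0.36·0.114272) = 0.0390529 / 0.0411381 ≈ 0.9493

0.9493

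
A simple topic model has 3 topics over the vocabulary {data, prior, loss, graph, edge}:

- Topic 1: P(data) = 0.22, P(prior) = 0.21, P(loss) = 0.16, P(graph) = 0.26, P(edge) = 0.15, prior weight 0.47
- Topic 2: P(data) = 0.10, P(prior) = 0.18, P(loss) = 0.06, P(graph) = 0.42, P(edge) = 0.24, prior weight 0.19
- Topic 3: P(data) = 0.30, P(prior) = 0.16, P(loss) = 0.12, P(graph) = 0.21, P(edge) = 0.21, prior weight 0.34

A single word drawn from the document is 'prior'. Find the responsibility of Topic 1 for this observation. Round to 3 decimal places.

0.527

The responsibility of component k is w_k f_k(x) divided by Σ_j w_j f_j(x).
Categorical probabilities:
  L_1 = P(prior | comp) = 0.21
  L_2 = P(prior | comp) = 0.18
  L_3 = P(prior | comp) = 0.16
Weight by the priors:
  w_1·L_1 = 0.47 × 0.21 = 0.0987
  w_2·L_2 = 0.19 × 0.18 = 0.0342
  w_3·L_3 = 0.34 × 0.16 = 0.0544
Normaliser: 0.0987 + 0.0342 + 0.0544 = 0.1873
P(Topic 1 | 'prior') = 0.0987 / 0.1873 ≈ 0.527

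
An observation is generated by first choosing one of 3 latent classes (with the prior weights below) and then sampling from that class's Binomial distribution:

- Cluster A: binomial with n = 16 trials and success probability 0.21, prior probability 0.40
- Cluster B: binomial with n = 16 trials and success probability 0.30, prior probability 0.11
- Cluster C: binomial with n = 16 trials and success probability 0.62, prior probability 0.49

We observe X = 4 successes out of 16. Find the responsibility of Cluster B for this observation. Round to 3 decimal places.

Posterior ∝ prior × likelihood, so P(k | x) ∝ π_k f_k(x); normalise over all components.
Binomial probabilities:
  f_A = C(16,4)·0.21^4·0.79^12 = 1820·0.00194481·0.0590915 = 0.209158
  f_B = C(16,4)·0.30^4·0.70^12 = 1820·0.0081·0.0138413 = 0.204048
  f_C = C(16,4)·0.62^4·0.38^12 = 1820·0.147763·9.06574e-06 = 0.00243804
Prior × likelihood for each component:
  π_A·f_A = 0.40 × 0.209158 = 0.083663
  π_B·f_B = 0.11 × 0.204048 = 0.0224453
  π_C·f_C = 0.49 × 0.00243804 = 0.00119464
Marginal: 0.083663 + 0.0224453 + 0.00119464 = 0.107303
So the posterior for Cluster B is 0.0224453 / 0.107303 ≈ 0.209.

0.209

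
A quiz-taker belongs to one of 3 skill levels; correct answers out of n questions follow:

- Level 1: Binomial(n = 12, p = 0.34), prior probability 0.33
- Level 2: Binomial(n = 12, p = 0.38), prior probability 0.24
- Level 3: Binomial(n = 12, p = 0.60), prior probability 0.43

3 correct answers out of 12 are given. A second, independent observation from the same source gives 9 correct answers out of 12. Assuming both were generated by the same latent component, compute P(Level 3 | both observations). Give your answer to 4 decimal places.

P(component k | x) = π_k·f_k(x) / marginal(x), where marginal(x) = Σ_j π_j·f_j(x).
Since both observations come from the same component, the likelihood for component k is f_k(x₁)·f_k(x₂).
  L_1 = [0.205473] × [0.0038403] = 0.000789077
  L_2 = [0.163418] × [0.00866264] = 0.00141563
  L_3 = [0.0124571] × [0.141894] = 0.00176758
Weight by the priors:
  π_1·L_1 = 0.33 × 0.000789077 = 0.000260396
  π_2·L_2 = 0.24 × 0.00141563 = 0.00033975
  π_3·L_3 = 0.43 × 0.00176758 = 0.000760061
Marginal: 0.000260396 + 0.00033975 + 0.000760061 = 0.00136021
So the posterior for Level 3 is 0.000760061 / 0.00136021 ≈ 0.5588.

0.5588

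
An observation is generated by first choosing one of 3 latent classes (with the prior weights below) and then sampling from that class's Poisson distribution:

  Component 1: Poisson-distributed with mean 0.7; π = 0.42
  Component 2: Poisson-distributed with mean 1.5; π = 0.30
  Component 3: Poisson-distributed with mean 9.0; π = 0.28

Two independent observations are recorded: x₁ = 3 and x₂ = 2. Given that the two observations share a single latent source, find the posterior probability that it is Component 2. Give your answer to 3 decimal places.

0.865

Posterior ∝ prior × likelihood, so P(k | x) ∝ P(Z=k) f_k(x); normalise over all components.
Since both observations come from the same component, the likelihood for component k is f_k(x₁)·f_k(x₂).
  L_1 = [0.0283881] × [0.121663] = 0.0034538
  L_2 = [0.125511] × [0.251021] = 0.0315059
  L_3 = [0.0149943] × [0.0049981] = 7.49429e-05
Multiply by the mixture weights:
  P(Z=1)·L_1 = 0.42 × 0.0034538 = 0.00145059
  P(Z=2)·L_2 = 0.30 × 0.0315059 = 0.00945176
  P(Z=3)·L_3 = 0.28 × 7.49429e-05 = 2.0984e-05
Normaliser: 0.00145059 + 0.00945176 + 2.0984e-05 = 0.0109233
P(Component 2 | x₁, x₂) = 0.00945176 / 0.0109233 ≈ 0.865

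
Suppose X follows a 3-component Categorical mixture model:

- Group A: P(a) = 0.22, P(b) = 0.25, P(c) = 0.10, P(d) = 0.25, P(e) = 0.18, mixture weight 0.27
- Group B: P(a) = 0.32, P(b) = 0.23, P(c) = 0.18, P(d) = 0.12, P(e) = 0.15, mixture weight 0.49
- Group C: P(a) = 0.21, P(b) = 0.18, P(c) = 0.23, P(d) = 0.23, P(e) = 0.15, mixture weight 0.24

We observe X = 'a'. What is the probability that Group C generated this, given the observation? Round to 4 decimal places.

0.1890

P(component k | x) = π_k·f_k(x) / marginal(x), where marginal(x) = Σ_j π_j·f_j(x).
Evaluate each component's likelihood at the observed value:
  f_A = P(a | comp) = 0.22
  f_B = P(a | comp) = 0.32
  f_C = P(a | comp) = 0.21
Prior × likelihood for each component:
  π_A·f_A = 0.27 × 0.22 = 0.0594
  π_B·f_B = 0.49 × 0.32 = 0.1568
  π_C·f_C = 0.24 × 0.21 = 0.0504
Denominator: 0.0594 + 0.1568 + 0.0504 = 0.2666
So the posterior for Group C is 0.0504 / 0.2666 ≈ 0.1890.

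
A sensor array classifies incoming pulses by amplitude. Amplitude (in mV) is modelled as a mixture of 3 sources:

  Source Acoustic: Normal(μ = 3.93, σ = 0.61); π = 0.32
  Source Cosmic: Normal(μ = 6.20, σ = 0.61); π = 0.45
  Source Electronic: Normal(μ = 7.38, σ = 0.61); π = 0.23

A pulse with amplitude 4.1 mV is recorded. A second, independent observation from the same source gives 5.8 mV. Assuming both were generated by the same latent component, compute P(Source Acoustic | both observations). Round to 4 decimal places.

By Bayes' theorem, P(k | x) = P(Z=k) f_k(x) / Σ_j P(Z=j) f_j(x).
Since both observations come from the same component, the likelihood for component k is f_k(x₁)·f_k(x₂).
  L_Acoustic = [0.629093] × [0.00595506] = 0.00374629
  L_Cosmic = [0.00174593] × [0.527483] = 0.000920948
  L_Electronic = [3.44569e-07] × [0.0228429] = 7.87094e-09
Weight by the priors:
  P(Z=Acoustic)·L_Acoustic = 0.32 × 0.00374629 = 0.00119881
  P(Z=Cosmic)·L_Cosmic = 0.45 × 0.000920948 = 0.000414427
  P(Z=Electronic)·L_Electronic = 0.23 × 7.87094e-09 = 1.81032e-09
Sum: 0.00119881 + 0.000414427 + 1.81032e-09 = 0.00161324
P(Source Acoustic | x₁, x₂) ≈ 0.7431

0.7431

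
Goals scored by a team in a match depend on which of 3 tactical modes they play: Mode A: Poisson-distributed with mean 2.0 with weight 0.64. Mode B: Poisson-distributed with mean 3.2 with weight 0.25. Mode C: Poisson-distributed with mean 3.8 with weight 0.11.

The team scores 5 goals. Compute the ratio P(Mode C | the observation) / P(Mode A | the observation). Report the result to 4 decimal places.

Since P(k|x) ∝ w_k f_k(x), the posterior odds are w_i f_i(x) / (w_j f_j(x)).
Evaluate each component's likelihood at the observed value:
  f_A = e^(−2.0)·2.0^5/5! = 0.0360894
  f_B = e^(−3.2)·3.2^5/5! = 0.113979
  f_C = e^(−3.8)·3.8^5/5! = 0.147713
Odds = (0.11/0.64) × (0.147713/0.0360894) = 0.171875 × 4.09296 ≈ 0.7035

0.7035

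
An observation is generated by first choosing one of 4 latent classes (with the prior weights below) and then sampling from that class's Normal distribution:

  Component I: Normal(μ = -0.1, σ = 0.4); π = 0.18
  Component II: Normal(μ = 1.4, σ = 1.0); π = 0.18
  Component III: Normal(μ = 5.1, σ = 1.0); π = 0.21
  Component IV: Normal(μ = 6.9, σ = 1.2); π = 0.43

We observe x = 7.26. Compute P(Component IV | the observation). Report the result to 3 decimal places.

0.944

P(component k | x) = π_k·f_k(x) / marginal(x), where marginal(x) = Σ_j π_j·f_j(x).
Component likelihoods at x = 7.26:
  L_I = (1/(0.4·√(2π)))·exp(−(7.26−-0.1)²/(2·0.4²)) = 0.997356·exp(-169.28000) = 3.03026e-74
  L_II = (1/(1.0·√(2π)))·exp(−(7.26−1.4)²/(2·1.0²)) = 0.398942·exp(-17.16980) = 1.39367e-08
  L_III = (1/(1.0·√(2π)))·exp(−(7.26−5.1)²/(2·1.0²)) = 0.398942·exp(-2.33280) = 0.0387069
  L_IV = (1/(1.2·√(2π)))·exp(−(7.26−6.9)²/(2·1.2²)) = 0.332452·exp(-0.04500) = 0.317823
Prior × likelihood for each component:
  π_I·L_I = 0.18 × 3.03026e-74 = 5.45447e-75
  π_II·L_II = 0.18 × 1.39367e-08 = 2.50861e-09
  π_III·L_III = 0.21 × 0.0387069 = 0.00812844
  π_IV·L_IV = 0.43 × 0.317823 = 0.136664
Marginal: 5.45447e-75 + 2.50861e-09 + 0.00812844 + 0.136664 = 0.144792
So the posterior for Component IV is 0.136664 / 0.144792 ≈ 0.944.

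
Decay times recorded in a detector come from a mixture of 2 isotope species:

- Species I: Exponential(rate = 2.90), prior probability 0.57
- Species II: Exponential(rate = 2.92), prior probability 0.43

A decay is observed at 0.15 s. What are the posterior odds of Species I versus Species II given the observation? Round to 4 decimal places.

1.3205

The posterior odds equal the prior odds times the likelihood ratio: (π_i/π_j)·(f_i(x)/f_j(x)).
Component likelihoods at x = 0.15 s:
  f_I = 2.90·e^(−2.90·0.15) = 2.90·e^(−0.4350) = 1.87707
  f_II = 2.92·e^(−2.92·0.15) = 2.92·e^(−0.4380) = 1.88435
1.06993 / 0.810271 ≈ 1.3205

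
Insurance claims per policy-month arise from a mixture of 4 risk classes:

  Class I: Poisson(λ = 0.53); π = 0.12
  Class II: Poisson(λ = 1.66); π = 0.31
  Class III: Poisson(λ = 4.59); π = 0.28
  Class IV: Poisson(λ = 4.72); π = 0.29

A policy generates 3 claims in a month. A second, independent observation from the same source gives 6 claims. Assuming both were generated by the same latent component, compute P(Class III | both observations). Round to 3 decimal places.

0.484

By Bayes' theorem, P(k | x) = w_k f_k(x) / Σ_j w_j f_j(x).
Since both observations come from the same component, the likelihood for component k is f_k(x₁)·f_k(x₂).
  p_I = [e^(−0.53)·0.53^3/3! = 0.014605] × [1.81195e-05] = 2.64635e-07
  p_II = [e^(−1.66)·1.66^3/3! = 0.144959] × [0.0055257] = 0.000800998
  p_III = [e^(−4.59)·4.59^3/3! = 0.163635] × [0.131866] = 0.0215778
  p_IV = [e^(−4.72)·4.72^3/3! = 0.156245] × [0.136915] = 0.0213921
Weight by the priors:
  w_I·p_I = 0.12 × 2.64635e-07 = 3.17562e-08
  w_II·p_II = 0.31 × 0.000800998 = 0.000248309
  w_III·p_III = 0.28 × 0.0215778 = 0.00604178
  w_IV·p_IV = 0.29 × 0.0213921 = 0.00620372
Marginal: 3.17562e-08 + 0.000248309 + 0.00604178 + 0.00620372 = 0.0124938
Responsibility of Class III: 0.00604178 / 0.0124938 ≈ 0.484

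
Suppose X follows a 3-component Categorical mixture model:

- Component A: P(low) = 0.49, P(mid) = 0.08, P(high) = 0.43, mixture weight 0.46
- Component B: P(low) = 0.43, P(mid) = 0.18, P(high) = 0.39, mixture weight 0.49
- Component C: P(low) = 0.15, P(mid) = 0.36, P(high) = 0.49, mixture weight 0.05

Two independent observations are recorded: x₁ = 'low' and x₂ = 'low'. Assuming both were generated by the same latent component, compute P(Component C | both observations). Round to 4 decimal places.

0.0056

By Bayes' theorem, P(k | x) = π_k f_k(x) / Σ_j π_j f_j(x).
Since both observations come from the same component, the likelihood for component k is f_k(x₁)·f_k(x₂).
  p_A = [0.49] × [0.49] = 0.2401
  p_B = [0.43] × [0.43] = 0.1849
  p_C = [0.15] × [0.15] = 0.0225
Unnormalised posteriors:
  π_A·p_A = 0.46 × 0.2401 = 0.110446
  π_B·p_B = 0.49 × 0.1849 = 0.090601
  π_C·p_C = 0.05 × 0.0225 = 0.001125
Marginal: 0.110446 + 0.090601 + 0.001125 = 0.202172
P(Component C | x) = 0.001125 / 0.202172 ≈ 0.0056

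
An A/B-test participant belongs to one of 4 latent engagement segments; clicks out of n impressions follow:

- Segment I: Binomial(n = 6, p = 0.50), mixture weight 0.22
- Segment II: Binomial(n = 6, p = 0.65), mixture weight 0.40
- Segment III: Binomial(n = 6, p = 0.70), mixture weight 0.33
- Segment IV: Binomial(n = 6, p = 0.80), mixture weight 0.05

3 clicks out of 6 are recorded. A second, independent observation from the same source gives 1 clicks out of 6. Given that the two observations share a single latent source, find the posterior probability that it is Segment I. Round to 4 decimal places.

The responsibility of component k is w_k f_k(x) divided by Σ_j w_j f_j(x).
Since both observations come from the same component, the likelihood for component k is f_k(x₁)·f_k(x₂).
  p_I = [C(6,3)·0.50^3·0.50^3 = 20·0.125·0.125 = 0.3125] × [0.09375] = 0.0292969
  p_II = [C(6,3)·0.65^3·0.35^3 = 20·0.274625·0.042875 = 0.235491] × [0.0204835] = 0.00482369
  p_III = [C(6,3)·0.70^3·0.30^3 = 20·0.343·0.027 = 0.18522] × [0.010206] = 0.00189036
  p_IV = [C(6,3)·0.80^3·0.20^3 = 20·0.512·0.008 = 0.08192] × [0.001536] = 0.000125829
Multiply by the mixture weights:
  w_I·p_I = 0.22 × 0.0292969 = 0.00644531
  w_II·p_II = 0.40 × 0.00482369 = 0.00192947
  w_III·p_III = 0.33 × 0.00189036 = 0.000623817
  w_IV·p_IV = 0.05 × 0.000125829 = 6.29146e-06
Sum: 0.00644531 + 0.00192947 + 0.000623817 + 6.29146e-06 = 0.0090049
So the posterior for Segment I is 0.00644531 / 0.0090049 ≈ 0.7158.

0.7158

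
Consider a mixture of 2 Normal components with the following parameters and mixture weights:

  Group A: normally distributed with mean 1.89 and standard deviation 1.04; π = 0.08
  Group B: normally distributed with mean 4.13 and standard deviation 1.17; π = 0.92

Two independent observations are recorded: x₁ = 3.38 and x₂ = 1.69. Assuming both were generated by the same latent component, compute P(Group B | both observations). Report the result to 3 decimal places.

Apply Bayes' rule: the posterior for each component is proportional to its prior times its likelihood at x.
Since both observations come from the same component, the likelihood for component k is f_k(x₁)·f_k(x₂).
  p_A = [(1/(1.04·√(2π)))·exp(−(3.38−1.89)²/(2·1.04²)) = 0.383598·exp(-1.02630) = 0.137454] × [0.37657] = 0.0517613
  p_B = [(1/(1.17·√(2π)))·exp(−(3.38−4.13)²/(2·1.17²)) = 0.340976·exp(-0.20546) = 0.277649] × [0.0387535] = 0.0107598
Unnormalised posteriors:
  π_A·p_A = 0.08 × 0.0517613 = 0.0041409
  π_B·p_B = 0.92 × 0.0107598 = 0.00989906
Marginal: 0.0041409 + 0.00989906 = 0.01404
P(Group B | x₁,x₂) = 0.00989906 / 0.01404 ≈ 0.705

0.705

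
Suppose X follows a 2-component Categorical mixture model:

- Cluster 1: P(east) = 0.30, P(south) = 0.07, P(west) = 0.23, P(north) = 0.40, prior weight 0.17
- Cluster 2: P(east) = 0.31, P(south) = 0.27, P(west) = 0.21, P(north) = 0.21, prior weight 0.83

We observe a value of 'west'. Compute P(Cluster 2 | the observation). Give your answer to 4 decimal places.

Apply Bayes' rule: the posterior for each component is proportional to its prior times its likelihood at x.
Component likelihoods at x = 'west':
  L_1 = 0.23
  L_2 = 0.21
Prior × likelihood for each component:
  w_1·L_1 = 0.17 × 0.23 = 0.0391
  w_2·L_2 = 0.83 × 0.21 = 0.1743
Sum: 0.0391 + 0.1743 = 0.2134
Responsibility of Cluster 2: 0.1743 / 0.2134 ≈ 0.8168

0.8168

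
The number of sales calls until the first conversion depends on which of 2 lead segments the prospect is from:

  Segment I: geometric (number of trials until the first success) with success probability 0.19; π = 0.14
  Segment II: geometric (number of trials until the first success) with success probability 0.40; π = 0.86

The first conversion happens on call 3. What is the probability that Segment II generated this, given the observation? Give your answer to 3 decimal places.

0.876

Apply Bayes' rule: the posterior for each component is proportional to its prior times its likelihood at x.
Evaluate each component's likelihood at the observed value:
  p_I = 0.19·(1−0.19)^2 = 0.19·0.6561 = 0.124659
  p_II = 0.40·(1−0.40)^2 = 0.40·0.36 = 0.144
Unnormalised posteriors:
  w_I·p_I = 0.14 × 0.124659 = 0.0174523
  w_II·p_II = 0.86 × 0.144 = 0.12384
Marginal: 0.0174523 + 0.12384 = 0.141292
P(Segment II | the observation) ≈ 0.876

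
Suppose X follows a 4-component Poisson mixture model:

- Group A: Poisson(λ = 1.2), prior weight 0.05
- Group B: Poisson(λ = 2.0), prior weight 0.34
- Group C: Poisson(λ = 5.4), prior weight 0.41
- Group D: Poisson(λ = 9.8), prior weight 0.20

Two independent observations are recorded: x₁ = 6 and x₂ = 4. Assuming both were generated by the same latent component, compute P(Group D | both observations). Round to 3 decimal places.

0.027

Posterior ∝ prior × likelihood, so P(k | x) ∝ π_k f_k(x); normalise over all components.
Since both observations come from the same component, the likelihood for component k is f_k(x₁)·f_k(x₂).
  p_A = [e^(−1.2)·1.2^6/6! = 0.00124911] × [0.0260232] = 3.25059e-05
  p_B = [e^(−2.0)·2.0^6/6! = 0.0120298] × [0.0902235] = 0.00108537
  p_C = [e^(−5.4)·5.4^6/6! = 0.155539] × [0.16002] = 0.0248893
  p_D = [e^(−9.8)·9.8^6/6! = 0.0682241] × [0.0213112] = 0.00145394
Multiply by the mixture weights:
  π_A·p_A = 0.05 × 3.25059e-05 = 1.62529e-06
  π_B·p_B = 0.34 × 0.00108537 = 0.000369026
  π_C·p_C = 0.41 × 0.0248893 = 0.0102046
  π_D·p_D = 0.20 × 0.00145394 = 0.000290787
Normaliser: 1.62529e-06 + 0.000369026 + 0.0102046 + 0.000290787 = 0.0108661
So the posterior for Group D is 0.000290787 / 0.0108661 ≈ 0.027.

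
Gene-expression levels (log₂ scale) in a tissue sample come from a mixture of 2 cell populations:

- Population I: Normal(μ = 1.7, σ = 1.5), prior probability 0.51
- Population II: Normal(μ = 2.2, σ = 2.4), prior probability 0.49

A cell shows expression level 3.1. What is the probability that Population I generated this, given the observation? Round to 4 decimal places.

0.5361

By Bayes' theorem, P(k | x) = P(Z=k) f_k(x) / Σ_j P(Z=j) f_j(x).
Normal densities:
  L_I = 0.172052
  L_II = 0.15494
Prior × likelihood for each component:
  P(Z=I)·L_I = 0.51 × 0.172052 = 0.0877465
  P(Z=II)·L_II = 0.49 × 0.15494 = 0.0759204
Marginal: 0.0877465 + 0.0759204 = 0.163667
P(Population I | data) ≈ 0.5361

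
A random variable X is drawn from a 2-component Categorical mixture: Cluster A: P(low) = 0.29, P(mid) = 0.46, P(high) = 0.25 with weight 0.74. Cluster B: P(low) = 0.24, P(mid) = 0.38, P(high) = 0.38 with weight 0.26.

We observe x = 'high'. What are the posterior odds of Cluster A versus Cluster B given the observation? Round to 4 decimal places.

The posterior odds equal the prior odds times the likelihood ratio: (w_i/w_j)·(f_i(x)/f_j(x)).
Categorical probabilities:
  p_A = 0.25
  p_B = 0.38
Posterior odds = (w_A·p_A) / (w_B·p_B) = (0.74·0.25) / (0.26·0.38) = 0.185 / 0.0988 ≈ 1.8725

1.8725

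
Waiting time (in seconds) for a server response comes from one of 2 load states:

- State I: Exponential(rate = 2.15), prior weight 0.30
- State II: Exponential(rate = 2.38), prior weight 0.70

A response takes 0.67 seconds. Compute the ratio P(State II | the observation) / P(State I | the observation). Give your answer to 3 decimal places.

Only the two components matter; the odds are (w_i f_i(x)) / (w_j f_j(x)).
Evaluate each component's likelihood at the observed value:
  L_I = 2.15·e^(−2.15·0.67) = 2.15·e^(−1.4405) = 0.50914
  L_II = 2.38·e^(−2.38·0.67) = 2.38·e^(−1.5946) = 0.483116
Posterior odds = (w_II·L_II) / (w_I·L_I) = (0.70·0.483116) / (0.30·0.50914) = 0.338181 / 0.152742 ≈ 2.214

2.214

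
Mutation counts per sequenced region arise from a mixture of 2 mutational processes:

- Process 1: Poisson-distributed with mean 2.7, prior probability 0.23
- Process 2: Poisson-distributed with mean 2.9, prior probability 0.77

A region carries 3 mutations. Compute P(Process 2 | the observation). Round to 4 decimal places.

0.7725

The responsibility of component k is P(Z=k) f_k(x) divided by Σ_j P(Z=j) f_j(x).
Poisson probabilities:
  L_1 = 0.220468
  L_2 = 0.22366
Prior × likelihood for each component:
  P(Z=1)·L_1 = 0.23 × 0.220468 = 0.0507076
  P(Z=2)·L_2 = 0.77 × 0.22366 = 0.172218
Marginal: 0.0507076 + 0.172218 = 0.222926
P(Process 2 | data) = 0.172218 / 0.222926 ≈ 0.7725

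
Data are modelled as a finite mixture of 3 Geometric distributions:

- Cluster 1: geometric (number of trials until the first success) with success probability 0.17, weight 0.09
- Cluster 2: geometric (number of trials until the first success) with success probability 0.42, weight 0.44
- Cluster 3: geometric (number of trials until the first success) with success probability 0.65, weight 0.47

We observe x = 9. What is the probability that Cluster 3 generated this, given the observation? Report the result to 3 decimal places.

0.012

Apply Bayes' rule: the posterior for each component is proportional to its prior times its likelihood at x.
Component likelihoods at x = 9:
  L_1 = 0.038289
  L_2 = 0.00537865
  L_3 = 0.000146372
Multiply by the mixture weights:
  w_1·L_1 = 0.09 × 0.038289 = 0.00344601
  w_2·L_2 = 0.44 × 0.00537865 = 0.00236661
  w_3·L_3 = 0.47 × 0.000146372 = 6.87948e-05
Sum: 0.00344601 + 0.00236661 + 6.87948e-05 = 0.00588141
P(Cluster 3 | 9) = 6.87948e-05 / 0.00588141 ≈ 0.012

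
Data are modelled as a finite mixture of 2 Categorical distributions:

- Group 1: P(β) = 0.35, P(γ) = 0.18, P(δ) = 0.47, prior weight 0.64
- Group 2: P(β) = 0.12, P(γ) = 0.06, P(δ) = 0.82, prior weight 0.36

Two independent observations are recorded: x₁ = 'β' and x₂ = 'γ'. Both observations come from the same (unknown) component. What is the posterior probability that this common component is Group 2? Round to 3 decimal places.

0.060

Apply Bayes' rule: the posterior for each component is proportional to its prior times its likelihood at x.
Since both observations come from the same component, the likelihood for component k is f_k(x₁)·f_k(x₂).
  p_1 = [P(β | comp) = 0.35] × [0.18] = 0.063
  p_2 = [P(β | comp) = 0.12] × [0.06] = 0.0072
Prior × likelihood for each component:
  w_1·p_1 = 0.64 × 0.063 = 0.04032
  w_2·p_2 = 0.36 × 0.0072 = 0.002592
Normaliser: 0.04032 + 0.002592 = 0.042912
P(Group 2 | x₁,x₂) ≈ 0.060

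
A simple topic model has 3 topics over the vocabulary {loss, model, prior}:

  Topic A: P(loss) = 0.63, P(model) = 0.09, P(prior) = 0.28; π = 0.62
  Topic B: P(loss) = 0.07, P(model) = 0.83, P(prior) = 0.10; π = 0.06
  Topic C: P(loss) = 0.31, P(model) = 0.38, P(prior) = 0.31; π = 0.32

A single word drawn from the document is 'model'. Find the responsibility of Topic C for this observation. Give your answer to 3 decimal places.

P(component k | x) = π_k·f_k(x) / marginal(x), where marginal(x) = Σ_j π_j·f_j(x).
Evaluate each component's likelihood at the observed value:
  L_A = 0.09
  L_B = 0.83
  L_C = 0.38
Multiply by the mixture weights:
  π_A·L_A = 0.62 × 0.09 = 0.0558
  π_B·L_B = 0.06 × 0.83 = 0.0498
  π_C·L_C = 0.32 × 0.38 = 0.1216
Sum: 0.0558 + 0.0498 + 0.1216 = 0.2272
Responsibility of Topic C: 0.1216 / 0.2272 ≈ 0.535

0.535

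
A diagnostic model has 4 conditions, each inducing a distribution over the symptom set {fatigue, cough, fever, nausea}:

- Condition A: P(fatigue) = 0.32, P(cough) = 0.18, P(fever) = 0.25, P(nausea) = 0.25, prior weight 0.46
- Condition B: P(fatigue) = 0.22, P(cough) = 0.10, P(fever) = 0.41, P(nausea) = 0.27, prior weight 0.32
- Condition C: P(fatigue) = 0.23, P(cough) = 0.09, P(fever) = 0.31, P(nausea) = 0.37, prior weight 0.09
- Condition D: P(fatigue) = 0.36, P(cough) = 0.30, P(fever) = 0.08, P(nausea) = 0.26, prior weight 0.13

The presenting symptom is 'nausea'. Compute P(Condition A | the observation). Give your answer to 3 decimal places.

The responsibility of component k is P(Z=k) f_k(x) divided by Σ_j P(Z=j) f_j(x).
Categorical probabilities:
  L_A = P(nausea | comp) = 0.25
  L_B = P(nausea | comp) = 0.27
  L_C = P(nausea | comp) = 0.37
  L_D = P(nausea | comp) = 0.26
Multiply by the mixture weights:
  P(Z=A)·L_A = 0.46 × 0.25 = 0.115
  P(Z=B)·L_B = 0.32 × 0.27 = 0.0864
  P(Z=C)·L_C = 0.09 × 0.37 = 0.0333
  P(Z=D)·L_D = 0.13 × 0.26 = 0.0338
Evidence: 0.115 + 0.0864 + 0.0333 + 0.0338 = 0.2685
P(Condition A | data) ≈ 0.428

0.428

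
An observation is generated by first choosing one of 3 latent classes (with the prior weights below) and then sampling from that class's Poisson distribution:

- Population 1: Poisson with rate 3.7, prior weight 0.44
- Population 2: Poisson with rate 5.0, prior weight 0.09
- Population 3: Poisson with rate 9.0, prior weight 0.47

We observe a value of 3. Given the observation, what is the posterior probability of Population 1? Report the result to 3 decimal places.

0.824

The responsibility of component k is w_k f_k(x) divided by Σ_j w_j f_j(x).
Evaluate each component's likelihood at the observed value:
  L_1 = e^(−3.7)·3.7^3/3! = 0.20872
  L_2 = e^(−5.0)·5.0^3/3! = 0.140374
  L_3 = e^(−9.0)·9.0^3/3! = 0.0149943
Weight by the priors:
  w_1·L_1 = 0.44 × 0.20872 = 0.0918369
  w_2·L_2 = 0.09 × 0.140374 = 0.0126337
  w_3·L_3 = 0.47 × 0.0149943 = 0.00704732
Sum: 0.0918369 + 0.0126337 + 0.00704732 = 0.111518
So the posterior for Population 1 is 0.0918369 / 0.111518 ≈ 0.824.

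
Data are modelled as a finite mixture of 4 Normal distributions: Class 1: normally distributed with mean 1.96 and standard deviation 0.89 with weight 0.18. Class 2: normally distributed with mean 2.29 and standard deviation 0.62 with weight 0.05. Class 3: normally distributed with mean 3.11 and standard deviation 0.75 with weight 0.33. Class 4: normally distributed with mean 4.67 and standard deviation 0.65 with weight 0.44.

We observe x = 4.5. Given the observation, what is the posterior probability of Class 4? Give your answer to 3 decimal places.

Posterior ∝ prior × likelihood, so P(k | x) ∝ w_k f_k(x); normalise over all components.
Component likelihoods at x = 4.5:
  f_1 = (1/(0.89·√(2π)))·exp(−(4.5−1.96)²/(2·0.89²)) = 0.448250·exp(-4.07247) = 0.00763608
  f_2 = (1/(0.62·√(2π)))·exp(−(4.5−2.29)²/(2·0.62²)) = 0.643455·exp(-6.35289) = 0.00112071
  f_3 = (1/(0.75·√(2π)))·exp(−(4.5−3.11)²/(2·0.75²)) = 0.531923·exp(-1.71742) = 0.0954953
  f_4 = (1/(0.65·√(2π)))·exp(−(4.5−4.67)²/(2·0.65²)) = 0.613757·exp(-0.03420) = 0.593121
Prior × likelihood for each component:
  w_1·f_1 = 0.18 × 0.00763608 = 0.0013745
  w_2·f_2 = 0.05 × 0.00112071 = 5.60356e-05
  w_3·f_3 = 0.33 × 0.0954953 = 0.0315134
  w_4·f_4 = 0.44 × 0.593121 = 0.260973
Sum: 0.0013745 + 5.60356e-05 + 0.0315134 + 0.260973 = 0.293917
So the posterior for Class 4 is 0.260973 / 0.293917 ≈ 0.888.

0.888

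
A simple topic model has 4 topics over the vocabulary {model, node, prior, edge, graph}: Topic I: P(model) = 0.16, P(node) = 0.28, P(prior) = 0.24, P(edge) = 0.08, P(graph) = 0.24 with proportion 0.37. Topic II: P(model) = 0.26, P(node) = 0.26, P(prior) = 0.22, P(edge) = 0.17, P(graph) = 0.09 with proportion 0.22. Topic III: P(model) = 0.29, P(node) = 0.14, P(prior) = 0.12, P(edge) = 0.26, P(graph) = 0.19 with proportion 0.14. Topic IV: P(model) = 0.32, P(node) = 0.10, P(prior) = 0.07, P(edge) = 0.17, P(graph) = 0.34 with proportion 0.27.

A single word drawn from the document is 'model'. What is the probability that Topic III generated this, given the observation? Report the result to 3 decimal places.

0.167

The responsibility of component k is π_k f_k(x) divided by Σ_j π_j f_j(x).
Categorical probabilities:
  p_I = 0.16
  p_II = 0.26
  p_III = 0.29
  p_IV = 0.32
Unnormalised posteriors:
  π_I·p_I = 0.37 × 0.16 = 0.0592
  π_II·p_II = 0.22 × 0.26 = 0.0572
  π_III·p_III = 0.14 × 0.29 = 0.0406
  π_IV·p_IV = 0.27 × 0.32 = 0.0864
Normaliser: 0.0592 + 0.0572 + 0.0406 + 0.0864 = 0.2434
P(Topic III | the observation) = 0.0406 / 0.2434 ≈ 0.167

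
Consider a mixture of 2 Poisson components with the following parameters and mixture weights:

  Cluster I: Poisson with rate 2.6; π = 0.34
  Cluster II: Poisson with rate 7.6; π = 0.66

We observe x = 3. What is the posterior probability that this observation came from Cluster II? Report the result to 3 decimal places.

By Bayes' theorem, P(k | x) = π_k f_k(x) / Σ_j π_j f_j(x).
Poisson probabilities:
  p_I = 0.217572
  p_II = 0.0366144
Multiply by the mixture weights:
  π_I·p_I = 0.34 × 0.217572 = 0.0739745
  π_II·p_II = 0.66 × 0.0366144 = 0.0241655
Sum: 0.0739745 + 0.0241655 = 0.09814
P(Cluster II | x) ≈ 0.246

0.246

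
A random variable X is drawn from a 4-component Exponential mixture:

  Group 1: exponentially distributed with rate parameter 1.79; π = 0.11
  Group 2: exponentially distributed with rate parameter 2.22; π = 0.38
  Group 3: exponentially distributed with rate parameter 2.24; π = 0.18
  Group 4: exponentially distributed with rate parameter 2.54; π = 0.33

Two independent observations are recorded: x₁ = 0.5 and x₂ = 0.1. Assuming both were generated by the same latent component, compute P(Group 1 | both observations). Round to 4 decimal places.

The responsibility of component k is P(Z=k) f_k(x) divided by Σ_j P(Z=j) f_j(x).
Since both observations come from the same component, the likelihood for component k is f_k(x₁)·f_k(x₂).
  p_1 = [1.79·e^(−1.79·0.5) = 1.79·e^(−0.8950) = 0.731408] × [1.49663] = 1.09465
  p_2 = [2.22·e^(−2.22·0.5) = 2.22·e^(−1.1100) = 0.731621] × [1.77803] = 1.30085
  p_3 = [2.24·e^(−2.24·0.5) = 2.24·e^(−1.1200) = 0.730867] × [1.79047] = 1.30859
  p_4 = [2.54·e^(−2.54·0.5) = 2.54·e^(−1.2700) = 0.713312] × [1.97026] = 1.40541
Weight by the priors:
  P(Z=1)·p_1 = 0.11 × 1.09465 = 0.120411
  P(Z=2)·p_2 = 0.38 × 1.30085 = 0.494321
  P(Z=3)·p_3 = 0.18 × 1.30859 = 0.235547
  P(Z=4)·p_4 = 0.33 × 1.40541 = 0.463785
Denominator: 0.120411 + 0.494321 + 0.235547 + 0.463785 = 1.31406
Responsibility of Group 1: 0.120411 / 1.31406 ≈ 0.0916

0.0916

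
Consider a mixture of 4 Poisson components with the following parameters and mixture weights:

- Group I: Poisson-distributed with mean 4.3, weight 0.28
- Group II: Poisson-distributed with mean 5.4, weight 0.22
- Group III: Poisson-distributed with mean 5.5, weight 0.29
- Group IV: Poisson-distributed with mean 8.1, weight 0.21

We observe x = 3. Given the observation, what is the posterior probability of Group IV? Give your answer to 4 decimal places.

0.0491

P(component k | x) = π_k·f_k(x) / marginal(x), where marginal(x) = Σ_j π_j·f_j(x).
Component likelihoods at x = 3:
  L_I = e^(−4.3)·4.3^3/3! = 0.179799
  L_II = e^(−5.4)·5.4^3/3! = 0.118533
  L_III = e^(−5.5)·5.5^3/3! = 0.113323
  L_IV = e^(−8.1)·8.1^3/3! = 0.0268855
Unnormalised posteriors:
  π_I·L_I = 0.28 × 0.179799 = 0.0503438
  π_II·L_II = 0.22 × 0.118533 = 0.0260773
  π_III·L_III = 0.29 × 0.113323 = 0.0328636
  π_IV·L_IV = 0.21 × 0.0268855 = 0.00564596
Evidence: 0.0503438 + 0.0260773 + 0.0328636 + 0.00564596 = 0.114931
So the posterior for Group IV is 0.00564596 / 0.114931 ≈ 0.0491.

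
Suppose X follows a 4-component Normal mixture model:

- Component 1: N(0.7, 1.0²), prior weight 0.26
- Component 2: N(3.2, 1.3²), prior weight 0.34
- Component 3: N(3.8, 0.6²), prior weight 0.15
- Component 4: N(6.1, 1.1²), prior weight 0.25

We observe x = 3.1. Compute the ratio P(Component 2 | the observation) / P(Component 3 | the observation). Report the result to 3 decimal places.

2.060

The posterior odds equal the prior odds times the likelihood ratio: (P(Z=i)/P(Z=j))·(f_i(x)/f_j(x)).
Evaluate each component's likelihood at the observed value:
  p_1 = 0.0223945
  p_2 = 0.305972
  p_3 = 0.336664
  p_4 = 0.00879777
0.104031 / 0.0504997 ≈ 2.060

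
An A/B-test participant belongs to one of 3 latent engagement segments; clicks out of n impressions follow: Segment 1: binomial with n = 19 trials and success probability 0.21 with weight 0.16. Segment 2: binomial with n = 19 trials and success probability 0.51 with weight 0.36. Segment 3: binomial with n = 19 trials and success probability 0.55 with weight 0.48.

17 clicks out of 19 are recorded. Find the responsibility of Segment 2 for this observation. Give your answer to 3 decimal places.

0.198

Apply Bayes' rule: the posterior for each component is proportional to its prior times its likelihood at x.
Component likelihoods at x = 17 clicks out of 19:
  f_1 = C(19,17)·0.21^17·0.79^2 = 171·3.00419e-12·0.6241 = 3.20611e-10
  f_2 = C(19,17)·0.51^17·0.49^2 = 171·1.0683e-05·0.2401 = 0.000438613
  f_3 = C(19,17)·0.55^17·0.45^2 = 171·3.85625e-05·0.2025 = 0.00133532
Weight by the priors:
  P(Z=1)·f_1 = 0.16 × 3.20611e-10 = 5.12977e-11
  P(Z=2)·f_2 = 0.36 × 0.000438613 = 0.000157901
  P(Z=3)·f_3 = 0.48 × 0.00133532 = 0.000640956
Denominator: 5.12977e-11 + 0.000157901 + 0.000640956 = 0.000798856
P(Segment 2 | 17 clicks out of 19) ≈ 0.198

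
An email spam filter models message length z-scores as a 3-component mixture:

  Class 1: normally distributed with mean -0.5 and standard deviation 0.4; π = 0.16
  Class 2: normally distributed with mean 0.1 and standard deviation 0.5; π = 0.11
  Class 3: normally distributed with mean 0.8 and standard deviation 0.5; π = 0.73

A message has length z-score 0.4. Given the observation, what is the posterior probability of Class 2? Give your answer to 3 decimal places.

0.144

The responsibility of component k is π_k f_k(x) divided by Σ_j π_j f_j(x).
Component likelihoods at x = 0.4:
  L_1 = 0.0793491
  L_2 = 0.666449
  L_3 = 0.579383
Unnormalised posteriors:
  π_1·L_1 = 0.16 × 0.0793491 = 0.0126959
  π_2·L_2 = 0.11 × 0.666449 = 0.0733094
  π_3·L_3 = 0.73 × 0.579383 = 0.42295
Denominator: 0.0126959 + 0.0733094 + 0.42295 = 0.508955
So the posterior for Class 2 is 0.0733094 / 0.508955 ≈ 0.144.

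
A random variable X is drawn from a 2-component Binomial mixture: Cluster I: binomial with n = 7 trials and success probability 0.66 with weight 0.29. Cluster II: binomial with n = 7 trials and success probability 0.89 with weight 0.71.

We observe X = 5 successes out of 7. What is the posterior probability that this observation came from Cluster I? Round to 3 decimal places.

0.467

The responsibility of component k is P(Z=k) f_k(x) divided by Σ_j P(Z=j) f_j(x).
Component likelihoods at x = 5 successes out of 7:
  p_I = C(7,5)·0.66^5·0.34^2 = 21·0.125233·0.1156 = 0.304016
  p_II = C(7,5)·0.89^5·0.11^2 = 21·0.558406·0.0121 = 0.141891
Unnormalised posteriors:
  P(Z=I)·p_I = 0.29 × 0.304016 = 0.0881647
  P(Z=II)·p_II = 0.71 × 0.141891 = 0.100743
Denominator: 0.0881647 + 0.100743 = 0.188907
P(Cluster I | x) = 0.0881647 / 0.188907 ≈ 0.467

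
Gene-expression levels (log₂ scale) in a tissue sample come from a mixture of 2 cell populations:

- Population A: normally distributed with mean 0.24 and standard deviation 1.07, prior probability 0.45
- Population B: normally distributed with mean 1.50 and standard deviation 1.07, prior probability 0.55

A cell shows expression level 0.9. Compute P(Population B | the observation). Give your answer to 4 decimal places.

0.5582

The responsibility of component k is π_k f_k(x) divided by Σ_j π_j f_j(x).
Evaluate each component's likelihood at the observed value:
  f_A = (1/(1.07·√(2π)))·exp(−(0.9−0.24)²/(2·1.07²)) = 0.372843·exp(-0.19023) = 0.308254
  f_B = (1/(1.07·√(2π)))·exp(−(0.9−1.50)²/(2·1.07²)) = 0.372843·exp(-0.15722) = 0.318601
Weight by the priors:
  π_A·f_A = 0.45 × 0.308254 = 0.138714
  π_B·f_B = 0.55 × 0.318601 = 0.17523
Marginal: 0.138714 + 0.17523 = 0.313945
So the posterior for Population B is 0.17523 / 0.313945 ≈ 0.5582.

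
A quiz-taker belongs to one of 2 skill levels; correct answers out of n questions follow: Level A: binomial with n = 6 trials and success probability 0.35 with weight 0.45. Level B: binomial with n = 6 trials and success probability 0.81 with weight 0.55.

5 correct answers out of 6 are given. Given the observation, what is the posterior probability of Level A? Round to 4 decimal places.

0.0405

P(component k | x) = P(Z=k)·f_k(x) / marginal(x), where marginal(x) = Σ_j P(Z=j)·f_j(x).
Evaluate each component's likelihood at the observed value:
  L_A = C(6,5)·0.35^5·0.65^1 = 6·0.00525219·0.65 = 0.0204835
  L_B = C(6,5)·0.81^5·0.19^1 = 6·0.348678·0.19 = 0.397493
Unnormalised posteriors:
  P(Z=A)·L_A = 0.45 × 0.0204835 = 0.00921759
  P(Z=B)·L_B = 0.55 × 0.397493 = 0.218621
Evidence: 0.00921759 + 0.218621 = 0.227839
P(Level A | the observation) = 0.00921759 / 0.227839 ≈ 0.0405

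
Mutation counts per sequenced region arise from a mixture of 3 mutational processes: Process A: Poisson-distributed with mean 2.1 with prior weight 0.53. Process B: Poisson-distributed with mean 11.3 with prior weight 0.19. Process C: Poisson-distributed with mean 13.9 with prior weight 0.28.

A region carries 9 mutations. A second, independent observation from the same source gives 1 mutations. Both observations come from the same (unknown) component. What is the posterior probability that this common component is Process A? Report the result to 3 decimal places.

0.927

By Bayes' theorem, P(k | x) = π_k f_k(x) / Σ_j π_j f_j(x).
Since both observations come from the same component, the likelihood for component k is f_k(x₁)·f_k(x₂).
  p_A = [e^(−2.1)·2.1^9/9! = 0.000268035] × [0.257158] = 6.89276e-05
  p_B = [e^(−11.3)·11.3^9/9! = 0.102427] × [0.000139814] = 1.43208e-05
  p_C = [e^(−13.9)·13.9^9/9! = 0.0490543] × [1.27738e-05] = 6.26612e-07
Unnormalised posteriors:
  π_A·p_A = 0.53 × 6.89276e-05 = 3.65316e-05
  π_B·p_B = 0.19 × 1.43208e-05 = 2.72094e-06
  π_C·p_C = 0.28 × 6.26612e-07 = 1.75451e-07
Evidence: 3.65316e-05 + 2.72094e-06 + 1.75451e-07 = 3.9428e-05
So the posterior for Process A is 3.65316e-05 / 3.9428e-05 ≈ 0.927.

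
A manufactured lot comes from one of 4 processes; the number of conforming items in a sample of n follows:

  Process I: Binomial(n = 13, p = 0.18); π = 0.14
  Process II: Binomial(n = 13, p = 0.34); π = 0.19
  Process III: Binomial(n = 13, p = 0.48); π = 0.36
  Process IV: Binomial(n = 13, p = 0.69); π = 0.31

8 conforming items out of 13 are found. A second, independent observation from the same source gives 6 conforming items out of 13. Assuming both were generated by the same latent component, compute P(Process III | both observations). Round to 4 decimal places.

Posterior ∝ prior × likelihood, so P(k | x) ∝ π_k f_k(x); normalise over all components.
Since both observations come from the same component, the likelihood for component k is f_k(x₁)·f_k(x₂).
  f_I = [C(13,8)·0.18^8·0.82^5 = 1287·1.102e-06·0.37074 = 0.000525809] × [0.0145495] = 7.65028e-06
  f_II = [C(13,8)·0.34^8·0.66^5 = 1287·0.000178579·0.125233 = 0.0287826] × [0.14461] = 0.00416225
  f_III = [C(13,8)·0.48^8·0.52^5 = 1287·0.00281793·0.0380204 = 0.137888] × [0.215769] = 0.0297518
  f_IV = [C(13,8)·0.69^8·0.31^5 = 1287·0.0513798·0.00286292 = 0.189313] × [0.0509499] = 0.00964547
Multiply by the mixture weights:
  π_I·f_I = 0.14 × 7.65028e-06 = 1.07104e-06
  π_II·f_II = 0.19 × 0.00416225 = 0.000790827
  π_III·f_III = 0.36 × 0.0297518 = 0.0107106
  π_IV·f_IV = 0.31 × 0.00964547 = 0.0029901
Denominator: 1.07104e-06 + 0.000790827 + 0.0107106 + 0.0029901 = 0.0144926
Responsibility of Process III: 0.0107106 / 0.0144926 ≈ 0.7390

0.7390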